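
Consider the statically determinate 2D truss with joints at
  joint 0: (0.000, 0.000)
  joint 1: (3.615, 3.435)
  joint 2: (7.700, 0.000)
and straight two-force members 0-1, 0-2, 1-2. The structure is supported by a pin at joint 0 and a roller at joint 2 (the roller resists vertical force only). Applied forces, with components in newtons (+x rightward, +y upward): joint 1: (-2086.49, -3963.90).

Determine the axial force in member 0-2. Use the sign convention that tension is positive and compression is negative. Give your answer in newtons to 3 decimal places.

1106.200

N=3 nodes, M=3 members, R=3 reactions → 2N=6, M+R=6
member 0 (0-1): L=4.9867, (cx,cy)=(0.7249,0.6888)
member 1 (0-2): L=7.7000, (cx,cy)=(1.0000,0.0000)
member 2 (1-2): L=5.3373, (cx,cy)=(0.7654,-0.6436)
solve A·x = −loads:
  F[0-1] = -4404.1695 N (compression)
  F[0-2] = +1106.1996 N (tension)
  F[1-2] = -1445.3086 N (compression)
  Rx@0 = +2086.4900 N
  Ry@0 = +3033.7175 N
  Ry@2 = +930.1825 N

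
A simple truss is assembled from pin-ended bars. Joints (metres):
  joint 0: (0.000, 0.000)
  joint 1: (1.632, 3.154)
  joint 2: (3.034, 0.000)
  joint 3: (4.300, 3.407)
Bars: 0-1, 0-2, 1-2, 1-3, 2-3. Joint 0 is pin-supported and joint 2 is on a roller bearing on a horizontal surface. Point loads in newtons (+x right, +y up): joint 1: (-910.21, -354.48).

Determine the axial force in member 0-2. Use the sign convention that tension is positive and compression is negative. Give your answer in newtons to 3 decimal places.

N=4 nodes, M=5 members, R=3 reactions → 2N=8, M+R=8
member 0 (0-1): L=3.5512, (cx,cy)=(0.4596,0.8881)
member 1 (0-2): L=3.0340, (cx,cy)=(1.0000,0.0000)
member 2 (1-2): L=3.4516, (cx,cy)=(0.4062,-0.9138)
member 3 (1-3): L=2.6800, (cx,cy)=(0.9955,0.0944)
member 4 (2-3): L=3.6346, (cx,cy)=(0.3483,0.9374)
solve A·x = −loads:
  F[0-1] = -1249.8101 N (compression)
  F[0-2] = -335.8462 N (compression)
  F[1-2] = +826.8160 N (tension)
  F[1-3] = +0.0000 N (tension)
  F[2-3] = +0.0000 N (tension)
  Rx@0 = +910.2100 N
  Ry@0 = +1110.0143 N
  Ry@2 = -755.5343 N

-335.846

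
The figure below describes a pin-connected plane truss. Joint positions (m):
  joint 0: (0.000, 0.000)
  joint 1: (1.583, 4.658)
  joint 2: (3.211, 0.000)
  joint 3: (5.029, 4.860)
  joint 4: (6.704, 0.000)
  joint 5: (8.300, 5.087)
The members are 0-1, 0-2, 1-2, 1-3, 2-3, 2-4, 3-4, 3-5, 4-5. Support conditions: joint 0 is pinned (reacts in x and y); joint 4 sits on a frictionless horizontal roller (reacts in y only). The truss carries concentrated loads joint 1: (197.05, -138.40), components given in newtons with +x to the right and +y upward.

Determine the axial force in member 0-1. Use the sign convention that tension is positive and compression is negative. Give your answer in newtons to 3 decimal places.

N=6 nodes, M=9 members, R=3 reactions → 2N=12, M+R=12
member 0 (0-1): L=4.9196, (cx,cy)=(0.3218,0.9468)
member 1 (0-2): L=3.2110, (cx,cy)=(1.0000,0.0000)
member 2 (1-2): L=4.9343, (cx,cy)=(0.3299,-0.9440)
member 3 (1-3): L=3.4519, (cx,cy)=(0.9983,0.0585)
member 4 (2-3): L=5.1889, (cx,cy)=(0.3504,0.9366)
member 5 (2-4): L=3.4930, (cx,cy)=(1.0000,0.0000)
member 6 (3-4): L=5.1405, (cx,cy)=(0.3258,-0.9454)
member 7 (3-5): L=3.2789, (cx,cy)=(0.9976,0.0692)
member 8 (4-5): L=5.3315, (cx,cy)=(0.2994,0.9541)
solve A·x = −loads:
  F[0-1] = +32.9443 N (tension)
  F[0-2] = +186.4495 N (tension)
  F[1-2] = -187.3906 N (compression)
  F[1-3] = -124.8367 N (compression)
  F[2-3] = +188.8691 N (tension)
  F[2-4] = +58.4500 N (tension)
  F[3-4] = -179.3820 N (compression)
  F[3-5] = -0.0000 N (compression)
  F[4-5] = +0.0000 N (tension)
  Rx@0 = -197.0500 N
  Ry@0 = -31.1922 N
  Ry@4 = +169.5922 N

32.944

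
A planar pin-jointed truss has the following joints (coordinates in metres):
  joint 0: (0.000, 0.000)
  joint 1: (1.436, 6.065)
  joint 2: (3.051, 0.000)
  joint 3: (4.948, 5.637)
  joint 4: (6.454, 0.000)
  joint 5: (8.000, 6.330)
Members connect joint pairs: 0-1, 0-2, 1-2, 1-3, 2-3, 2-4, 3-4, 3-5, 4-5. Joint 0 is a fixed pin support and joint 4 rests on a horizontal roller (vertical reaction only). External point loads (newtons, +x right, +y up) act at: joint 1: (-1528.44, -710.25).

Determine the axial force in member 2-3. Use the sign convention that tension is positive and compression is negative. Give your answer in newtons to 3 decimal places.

-1253.413

N=6 nodes, M=9 members, R=3 reactions → 2N=12, M+R=12
member 0 (0-1): L=6.2327, (cx,cy)=(0.2304,0.9731)
member 1 (0-2): L=3.0510, (cx,cy)=(1.0000,0.0000)
member 2 (1-2): L=6.2763, (cx,cy)=(0.2573,-0.9663)
member 3 (1-3): L=3.5380, (cx,cy)=(0.9927,-0.1210)
member 4 (2-3): L=5.9476, (cx,cy)=(0.3190,0.9478)
member 5 (2-4): L=3.4030, (cx,cy)=(1.0000,0.0000)
member 6 (3-4): L=5.8347, (cx,cy)=(0.2581,-0.9661)
member 7 (3-5): L=3.1297, (cx,cy)=(0.9752,0.2214)
member 8 (4-5): L=6.5161, (cx,cy)=(0.2373,0.9714)
solve A·x = −loads:
  F[0-1] = -2043.5158 N (compression)
  F[0-2] = -1057.6172 N (compression)
  F[1-2] = +1229.3438 N (tension)
  F[1-3] = +746.7724 N (tension)
  F[2-3] = -1253.4125 N (compression)
  F[2-4] = -341.5117 N (compression)
  F[3-4] = +1323.1213 N (tension)
  F[3-5] = +0.0000 N (tension)
  F[4-5] = -0.0000 N (compression)
  Rx@0 = +1528.4400 N
  Ry@0 = +1988.5378 N
  Ry@4 = -1278.2878 N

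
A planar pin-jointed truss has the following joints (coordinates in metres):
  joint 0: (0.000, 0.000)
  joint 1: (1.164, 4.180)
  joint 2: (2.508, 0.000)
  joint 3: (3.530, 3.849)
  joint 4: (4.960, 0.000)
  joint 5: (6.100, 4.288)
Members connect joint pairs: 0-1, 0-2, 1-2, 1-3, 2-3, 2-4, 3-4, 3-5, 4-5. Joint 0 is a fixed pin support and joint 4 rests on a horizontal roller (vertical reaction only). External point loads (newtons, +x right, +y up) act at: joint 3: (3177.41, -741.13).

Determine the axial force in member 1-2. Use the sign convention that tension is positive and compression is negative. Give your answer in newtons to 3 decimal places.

-2573.487

N=6 nodes, M=9 members, R=3 reactions → 2N=12, M+R=12
member 0 (0-1): L=4.3390, (cx,cy)=(0.2683,0.9633)
member 1 (0-2): L=2.5080, (cx,cy)=(1.0000,0.0000)
member 2 (1-2): L=4.3908, (cx,cy)=(0.3061,-0.9520)
member 3 (1-3): L=2.3890, (cx,cy)=(0.9904,-0.1385)
member 4 (2-3): L=3.9824, (cx,cy)=(0.2566,0.9665)
member 5 (2-4): L=2.4520, (cx,cy)=(1.0000,0.0000)
member 6 (3-4): L=4.1061, (cx,cy)=(0.3483,-0.9374)
member 7 (3-5): L=2.6072, (cx,cy)=(0.9857,0.1684)
member 8 (4-5): L=4.4370, (cx,cy)=(0.2569,0.9664)
solve A·x = −loads:
  F[0-1] = +2337.7096 N (tension)
  F[0-2] = +2550.2916 N (tension)
  F[1-2] = -2573.4867 N (compression)
  F[1-3] = +1428.6351 N (tension)
  F[2-3] = +2534.8532 N (tension)
  F[2-4] = +1112.0315 N (tension)
  F[3-4] = -3193.0519 N (compression)
  F[3-5] = -0.0000 N (tension)
  F[4-5] = +0.0000 N (tension)
  Rx@0 = -3177.4100 N
  Ry@0 = -2252.0232 N
  Ry@4 = +2993.1532 N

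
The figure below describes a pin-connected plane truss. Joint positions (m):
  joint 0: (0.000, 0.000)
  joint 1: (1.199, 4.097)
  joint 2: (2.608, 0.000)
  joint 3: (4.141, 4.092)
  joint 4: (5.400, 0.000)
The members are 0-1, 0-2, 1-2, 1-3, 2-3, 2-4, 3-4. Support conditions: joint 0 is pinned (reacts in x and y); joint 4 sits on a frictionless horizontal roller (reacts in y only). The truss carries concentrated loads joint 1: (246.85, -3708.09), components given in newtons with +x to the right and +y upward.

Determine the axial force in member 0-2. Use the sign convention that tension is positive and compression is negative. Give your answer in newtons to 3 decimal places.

1036.273

N=5 nodes, M=7 members, R=3 reactions → 2N=10, M+R=10
member 0 (0-1): L=4.2688, (cx,cy)=(0.2809,0.9597)
member 1 (0-2): L=2.6080, (cx,cy)=(1.0000,0.0000)
member 2 (1-2): L=4.3325, (cx,cy)=(0.3252,-0.9456)
member 3 (1-3): L=2.9420, (cx,cy)=(1.0000,-0.0017)
member 4 (2-3): L=4.3697, (cx,cy)=(0.3508,0.9364)
member 5 (2-4): L=2.7920, (cx,cy)=(1.0000,0.0000)
member 6 (3-4): L=4.2813, (cx,cy)=(0.2941,-0.9558)
solve A·x = −loads:
  F[0-1] = -2810.6115 N (compression)
  F[0-2] = +1036.2733 N (tension)
  F[1-2] = -1067.4761 N (compression)
  F[1-3] = -689.1148 N (compression)
  F[2-3] = +1077.9612 N (tension)
  F[2-4] = +310.9408 N (tension)
  F[3-4] = -1057.3720 N (compression)
  Rx@0 = -246.8500 N
  Ry@0 = +2697.4707 N
  Ry@4 = +1010.6193 N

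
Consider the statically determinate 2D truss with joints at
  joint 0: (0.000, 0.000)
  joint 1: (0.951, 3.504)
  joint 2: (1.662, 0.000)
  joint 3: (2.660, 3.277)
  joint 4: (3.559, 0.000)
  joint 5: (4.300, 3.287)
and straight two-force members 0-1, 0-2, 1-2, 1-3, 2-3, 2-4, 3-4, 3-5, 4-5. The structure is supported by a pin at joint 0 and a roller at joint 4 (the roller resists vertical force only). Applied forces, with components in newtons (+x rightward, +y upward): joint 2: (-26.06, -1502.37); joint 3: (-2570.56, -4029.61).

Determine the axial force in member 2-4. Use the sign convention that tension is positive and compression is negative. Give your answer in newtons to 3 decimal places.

369.377

N=6 nodes, M=9 members, R=3 reactions → 2N=12, M+R=12
member 0 (0-1): L=3.6308, (cx,cy)=(0.2619,0.9651)
member 1 (0-2): L=1.6620, (cx,cy)=(1.0000,0.0000)
member 2 (1-2): L=3.5754, (cx,cy)=(0.1989,-0.9800)
member 3 (1-3): L=1.7240, (cx,cy)=(0.9913,-0.1317)
member 4 (2-3): L=3.4256, (cx,cy)=(0.2913,0.9566)
member 5 (2-4): L=1.8970, (cx,cy)=(1.0000,0.0000)
member 6 (3-4): L=3.3981, (cx,cy)=(0.2646,-0.9644)
member 7 (3-5): L=1.6400, (cx,cy)=(1.0000,0.0061)
member 8 (4-5): L=3.3695, (cx,cy)=(0.2199,0.9755)
solve A·x = −loads:
  F[0-1] = -4336.9561 N (compression)
  F[0-2] = -1460.6470 N (compression)
  F[1-2] = +4547.3590 N (tension)
  F[1-3] = -2058.1731 N (compression)
  F[2-3] = -3088.1307 N (compression)
  F[2-4] = +369.3771 N (tension)
  F[3-4] = -1396.1867 N (compression)
  F[3-5] = -0.0000 N (tension)
  F[4-5] = +0.0000 N (tension)
  Rx@0 = +2596.6200 N
  Ry@0 = +4185.5410 N
  Ry@4 = +1346.4390 N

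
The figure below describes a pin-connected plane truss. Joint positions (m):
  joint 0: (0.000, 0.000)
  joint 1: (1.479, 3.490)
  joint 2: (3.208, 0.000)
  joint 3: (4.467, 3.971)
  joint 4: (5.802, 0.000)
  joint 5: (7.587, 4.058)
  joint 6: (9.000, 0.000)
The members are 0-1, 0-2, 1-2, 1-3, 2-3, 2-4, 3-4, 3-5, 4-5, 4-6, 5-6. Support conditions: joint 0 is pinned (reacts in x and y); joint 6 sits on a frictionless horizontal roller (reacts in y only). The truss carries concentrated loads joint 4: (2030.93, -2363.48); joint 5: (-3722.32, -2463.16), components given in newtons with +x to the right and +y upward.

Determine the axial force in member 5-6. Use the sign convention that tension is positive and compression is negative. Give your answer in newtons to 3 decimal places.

N=7 nodes, M=11 members, R=3 reactions → 2N=14, M+R=14
member 0 (0-1): L=3.7905, (cx,cy)=(0.3902,0.9207)
member 1 (0-2): L=3.2080, (cx,cy)=(1.0000,0.0000)
member 2 (1-2): L=3.8948, (cx,cy)=(0.4439,-0.8961)
member 3 (1-3): L=3.0265, (cx,cy)=(0.9873,0.1589)
member 4 (2-3): L=4.1658, (cx,cy)=(0.3022,0.9532)
member 5 (2-4): L=2.5940, (cx,cy)=(1.0000,0.0000)
member 6 (3-4): L=4.1894, (cx,cy)=(0.3187,-0.9479)
member 7 (3-5): L=3.1212, (cx,cy)=(0.9996,0.0279)
member 8 (4-5): L=4.4332, (cx,cy)=(0.4026,0.9154)
member 9 (4-6): L=3.1980, (cx,cy)=(1.0000,0.0000)
member 10 (5-6): L=4.2970, (cx,cy)=(0.3288,-0.9444)
solve A·x = −loads:
  F[0-1] = -3154.9741 N (compression)
  F[0-2] = -460.3483 N (compression)
  F[1-2] = +2797.5705 N (tension)
  F[1-3] = -2504.7875 N (compression)
  F[2-3] = -2629.7786 N (compression)
  F[2-4] = +1576.3393 N (tension)
  F[3-4] = +2940.9563 N (tension)
  F[3-5] = -4206.5331 N (compression)
  F[4-5] = -463.3815 N (compression)
  F[4-6] = +669.1547 N (tension)
  F[5-6] = -2034.9160 N (compression)
  Rx@0 = +1691.3900 N
  Ry@0 = +2904.8921 N
  Ry@6 = +1921.7479 N

-2034.916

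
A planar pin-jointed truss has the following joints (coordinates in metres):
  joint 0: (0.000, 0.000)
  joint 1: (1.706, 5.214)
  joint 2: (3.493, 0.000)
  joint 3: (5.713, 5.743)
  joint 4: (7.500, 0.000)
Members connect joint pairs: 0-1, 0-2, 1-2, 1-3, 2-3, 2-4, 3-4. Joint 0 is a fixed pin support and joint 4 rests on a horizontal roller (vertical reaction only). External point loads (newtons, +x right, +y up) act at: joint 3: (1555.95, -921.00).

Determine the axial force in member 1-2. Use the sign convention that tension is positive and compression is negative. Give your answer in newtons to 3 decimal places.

N=5 nodes, M=7 members, R=3 reactions → 2N=10, M+R=10
member 0 (0-1): L=5.4860, (cx,cy)=(0.3110,0.9504)
member 1 (0-2): L=3.4930, (cx,cy)=(1.0000,0.0000)
member 2 (1-2): L=5.5117, (cx,cy)=(0.3242,-0.9460)
member 3 (1-3): L=4.0418, (cx,cy)=(0.9914,0.1309)
member 4 (2-3): L=6.1571, (cx,cy)=(0.3606,0.9327)
member 5 (2-4): L=4.0070, (cx,cy)=(1.0000,0.0000)
member 6 (3-4): L=6.0146, (cx,cy)=(0.2971,-0.9548)
solve A·x = −loads:
  F[0-1] = +1022.7063 N (tension)
  F[0-2] = +1237.9157 N (tension)
  F[1-2] = -940.5606 N (compression)
  F[1-3] = +628.3861 N (tension)
  F[2-3] = +953.9169 N (tension)
  F[2-4] = +589.0283 N (tension)
  F[3-4] = -1982.5237 N (compression)
  Rx@0 = -1555.9500 N
  Ry@0 = -971.9992 N
  Ry@4 = +1892.9992 N

-940.561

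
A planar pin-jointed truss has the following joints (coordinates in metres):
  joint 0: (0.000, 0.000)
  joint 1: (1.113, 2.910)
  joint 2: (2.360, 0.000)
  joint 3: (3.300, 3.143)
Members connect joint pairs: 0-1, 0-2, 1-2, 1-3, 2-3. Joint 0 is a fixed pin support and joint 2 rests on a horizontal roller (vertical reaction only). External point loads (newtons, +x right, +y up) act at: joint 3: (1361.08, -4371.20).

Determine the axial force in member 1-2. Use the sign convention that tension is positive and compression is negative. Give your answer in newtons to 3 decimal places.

-3546.804

N=4 nodes, M=5 members, R=3 reactions → 2N=8, M+R=8
member 0 (0-1): L=3.1156, (cx,cy)=(0.3572,0.9340)
member 1 (0-2): L=2.3600, (cx,cy)=(1.0000,0.0000)
member 2 (1-2): L=3.1659, (cx,cy)=(0.3939,-0.9192)
member 3 (1-3): L=2.1994, (cx,cy)=(0.9944,0.1059)
member 4 (2-3): L=3.2806, (cx,cy)=(0.2865,0.9581)
solve A·x = −loads:
  F[0-1] = +3804.7927 N (tension)
  F[0-2] = +1.8699 N (tension)
  F[1-2] = -3546.8037 N (compression)
  F[1-3] = +2771.8274 N (tension)
  F[2-3] = -4869.0060 N (compression)
  Rx@0 = -1361.0800 N
  Ry@0 = -3553.7298 N
  Ry@2 = +7924.9298 N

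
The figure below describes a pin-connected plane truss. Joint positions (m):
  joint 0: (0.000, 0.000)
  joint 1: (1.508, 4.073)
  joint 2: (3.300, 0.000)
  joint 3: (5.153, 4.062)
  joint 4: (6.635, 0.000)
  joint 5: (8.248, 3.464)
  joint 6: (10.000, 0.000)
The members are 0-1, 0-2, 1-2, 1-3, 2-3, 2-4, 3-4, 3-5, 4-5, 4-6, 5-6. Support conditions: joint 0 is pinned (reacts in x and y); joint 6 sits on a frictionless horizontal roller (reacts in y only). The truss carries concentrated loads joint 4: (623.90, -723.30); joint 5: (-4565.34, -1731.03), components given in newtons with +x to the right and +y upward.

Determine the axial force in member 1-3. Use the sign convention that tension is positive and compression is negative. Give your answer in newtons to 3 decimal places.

-1726.516

N=7 nodes, M=11 members, R=3 reactions → 2N=14, M+R=14
member 0 (0-1): L=4.3432, (cx,cy)=(0.3472,0.9378)
member 1 (0-2): L=3.3000, (cx,cy)=(1.0000,0.0000)
member 2 (1-2): L=4.4498, (cx,cy)=(0.4027,-0.9153)
member 3 (1-3): L=3.6450, (cx,cy)=(1.0000,-0.0030)
member 4 (2-3): L=4.4647, (cx,cy)=(0.4150,0.9098)
member 5 (2-4): L=3.3350, (cx,cy)=(1.0000,0.0000)
member 6 (3-4): L=4.3239, (cx,cy)=(0.3427,-0.9394)
member 7 (3-5): L=3.1522, (cx,cy)=(0.9818,-0.1897)
member 8 (4-5): L=3.8211, (cx,cy)=(0.4221,0.9065)
member 9 (4-6): L=3.3650, (cx,cy)=(1.0000,0.0000)
member 10 (5-6): L=3.8819, (cx,cy)=(0.4513,-0.8924)
solve A·x = −loads:
  F[0-1] = -2269.2778 N (compression)
  F[0-2] = -3153.5255 N (compression)
  F[1-2] = +2330.6597 N (tension)
  F[1-3] = -1726.5164 N (compression)
  F[2-3] = -2344.7985 N (compression)
  F[2-4] = -1241.7593 N (compression)
  F[3-4] = +3034.4764 N (tension)
  F[3-5] = -3808.9004 N (compression)
  F[4-5] = -2346.7023 N (compression)
  F[4-6] = +164.9982 N (tension)
  F[5-6] = -365.5817 N (compression)
  Rx@0 = +3941.4400 N
  Ry@0 = +2128.1007 N
  Ry@6 = +326.2293 N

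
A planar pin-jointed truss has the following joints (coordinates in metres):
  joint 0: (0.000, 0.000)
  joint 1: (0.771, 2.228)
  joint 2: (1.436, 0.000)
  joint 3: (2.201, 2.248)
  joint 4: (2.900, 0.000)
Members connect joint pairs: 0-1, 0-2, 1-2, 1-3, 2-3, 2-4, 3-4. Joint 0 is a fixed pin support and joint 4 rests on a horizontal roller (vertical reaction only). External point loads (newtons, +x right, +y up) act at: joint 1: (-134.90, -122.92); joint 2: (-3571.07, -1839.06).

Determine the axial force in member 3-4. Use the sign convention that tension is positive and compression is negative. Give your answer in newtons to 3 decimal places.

-879.348

N=5 nodes, M=7 members, R=3 reactions → 2N=10, M+R=10
member 0 (0-1): L=2.3576, (cx,cy)=(0.3270,0.9450)
member 1 (0-2): L=1.4360, (cx,cy)=(1.0000,0.0000)
member 2 (1-2): L=2.3251, (cx,cy)=(0.2860,-0.9582)
member 3 (1-3): L=1.4301, (cx,cy)=(0.9999,0.0140)
member 4 (2-3): L=2.3746, (cx,cy)=(0.3222,0.9467)
member 5 (2-4): L=1.4640, (cx,cy)=(1.0000,0.0000)
member 6 (3-4): L=2.3542, (cx,cy)=(0.2969,-0.9549)
solve A·x = −loads:
  F[0-1] = -1187.5868 N (compression)
  F[0-2] = -3317.6016 N (compression)
  F[1-2] = +1034.9148 N (tension)
  F[1-3] = -549.5140 N (compression)
  F[2-3] = +895.0976 N (tension)
  F[2-4] = +261.0961 N (tension)
  F[3-4] = -879.3477 N (compression)
  Rx@0 = +3705.9700 N
  Ry@0 = +1122.2889 N
  Ry@4 = +839.6911 N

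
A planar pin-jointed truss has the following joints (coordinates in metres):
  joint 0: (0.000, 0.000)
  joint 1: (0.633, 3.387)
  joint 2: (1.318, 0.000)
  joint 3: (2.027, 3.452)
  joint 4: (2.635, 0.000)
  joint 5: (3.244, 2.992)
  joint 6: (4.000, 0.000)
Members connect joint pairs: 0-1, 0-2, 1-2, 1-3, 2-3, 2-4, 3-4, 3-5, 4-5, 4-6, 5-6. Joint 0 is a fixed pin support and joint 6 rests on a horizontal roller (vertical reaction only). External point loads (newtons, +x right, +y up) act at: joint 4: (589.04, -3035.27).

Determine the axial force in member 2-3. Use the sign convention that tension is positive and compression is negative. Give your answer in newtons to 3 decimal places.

-1038.400

N=7 nodes, M=11 members, R=3 reactions → 2N=14, M+R=14
member 0 (0-1): L=3.4456, (cx,cy)=(0.1837,0.9830)
member 1 (0-2): L=1.3180, (cx,cy)=(1.0000,0.0000)
member 2 (1-2): L=3.4556, (cx,cy)=(0.1982,-0.9802)
member 3 (1-3): L=1.3955, (cx,cy)=(0.9989,0.0466)
member 4 (2-3): L=3.5241, (cx,cy)=(0.2012,0.9796)
member 5 (2-4): L=1.3170, (cx,cy)=(1.0000,0.0000)
member 6 (3-4): L=3.5051, (cx,cy)=(0.1735,-0.9848)
member 7 (3-5): L=1.3010, (cx,cy)=(0.9354,-0.3536)
member 8 (4-5): L=3.0533, (cx,cy)=(0.1995,0.9799)
member 9 (4-6): L=1.3650, (cx,cy)=(1.0000,0.0000)
member 10 (5-6): L=3.0860, (cx,cy)=(0.2450,-0.9695)
solve A·x = −loads:
  F[0-1] = -1053.7197 N (compression)
  F[0-2] = +782.6191 N (tension)
  F[1-2] = +1037.7613 N (tension)
  F[1-3] = -399.7288 N (compression)
  F[2-3] = -1038.4000 N (compression)
  F[2-4] = +1197.2492 N (tension)
  F[3-4] = +1376.8170 N (tension)
  F[3-5] = -905.5191 N (compression)
  F[4-5] = +1713.7582 N (tension)
  F[4-6] = +505.2172 N (tension)
  F[5-6] = -2062.3242 N (compression)
  Rx@0 = -589.0400 N
  Ry@0 = +1035.7859 N
  Ry@6 = +1999.4841 N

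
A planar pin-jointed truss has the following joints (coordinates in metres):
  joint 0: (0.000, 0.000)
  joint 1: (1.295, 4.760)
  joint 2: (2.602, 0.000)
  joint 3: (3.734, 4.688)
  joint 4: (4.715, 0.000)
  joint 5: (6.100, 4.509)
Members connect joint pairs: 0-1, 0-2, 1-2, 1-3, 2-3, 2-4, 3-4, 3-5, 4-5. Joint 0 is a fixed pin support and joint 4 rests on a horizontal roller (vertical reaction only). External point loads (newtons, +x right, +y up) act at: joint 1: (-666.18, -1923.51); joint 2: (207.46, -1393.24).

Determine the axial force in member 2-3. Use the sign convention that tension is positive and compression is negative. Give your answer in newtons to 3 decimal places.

634.095

N=6 nodes, M=9 members, R=3 reactions → 2N=12, M+R=12
member 0 (0-1): L=4.9330, (cx,cy)=(0.2625,0.9649)
member 1 (0-2): L=2.6020, (cx,cy)=(1.0000,0.0000)
member 2 (1-2): L=4.9362, (cx,cy)=(0.2648,-0.9643)
member 3 (1-3): L=2.4401, (cx,cy)=(0.9996,-0.0295)
member 4 (2-3): L=4.8227, (cx,cy)=(0.2347,0.9721)
member 5 (2-4): L=2.1130, (cx,cy)=(1.0000,0.0000)
member 6 (3-4): L=4.7895, (cx,cy)=(0.2048,-0.9788)
member 7 (3-5): L=2.3728, (cx,cy)=(0.9972,-0.0754)
member 8 (4-5): L=4.7169, (cx,cy)=(0.2936,0.9559)
solve A·x = −loads:
  F[0-1] = -2789.9697 N (compression)
  F[0-2] = +273.6945 N (tension)
  F[1-2] = +805.6136 N (tension)
  F[1-3] = -279.6665 N (compression)
  F[2-3] = +634.0945 N (tension)
  F[2-4] = +130.7090 N (tension)
  F[3-4] = -638.1613 N (compression)
  F[3-5] = +0.0000 N (tension)
  F[4-5] = -0.0000 N (compression)
  Rx@0 = +458.7200 N
  Ry@0 = +2692.1182 N
  Ry@4 = +624.6318 N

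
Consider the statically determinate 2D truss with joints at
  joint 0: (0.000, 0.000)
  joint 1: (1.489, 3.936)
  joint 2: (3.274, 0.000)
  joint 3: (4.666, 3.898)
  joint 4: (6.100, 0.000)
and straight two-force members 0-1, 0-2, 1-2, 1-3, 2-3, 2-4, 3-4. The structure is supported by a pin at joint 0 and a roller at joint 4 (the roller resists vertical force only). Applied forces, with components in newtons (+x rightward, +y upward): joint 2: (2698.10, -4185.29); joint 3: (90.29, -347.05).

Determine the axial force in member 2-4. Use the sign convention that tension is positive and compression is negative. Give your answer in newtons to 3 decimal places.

945.269

N=5 nodes, M=7 members, R=3 reactions → 2N=10, M+R=10
member 0 (0-1): L=4.2082, (cx,cy)=(0.3538,0.9353)
member 1 (0-2): L=3.2740, (cx,cy)=(1.0000,0.0000)
member 2 (1-2): L=4.3218, (cx,cy)=(0.4130,-0.9107)
member 3 (1-3): L=3.1772, (cx,cy)=(0.9999,-0.0120)
member 4 (2-3): L=4.1391, (cx,cy)=(0.3363,0.9418)
member 5 (2-4): L=2.8260, (cx,cy)=(1.0000,0.0000)
member 6 (3-4): L=4.1534, (cx,cy)=(0.3453,-0.9385)
solve A·x = −loads:
  F[0-1] = -2098.6035 N (compression)
  F[0-2] = +3530.9395 N (tension)
  F[1-2] = +2176.8199 N (tension)
  F[1-3] = -1641.7334 N (compression)
  F[2-3] = +2339.0538 N (tension)
  F[2-4] = +945.2686 N (tension)
  F[3-4] = -2737.8536 N (compression)
  Rx@0 = -2788.3900 N
  Ry@0 = +1962.8441 N
  Ry@4 = +2569.4959 N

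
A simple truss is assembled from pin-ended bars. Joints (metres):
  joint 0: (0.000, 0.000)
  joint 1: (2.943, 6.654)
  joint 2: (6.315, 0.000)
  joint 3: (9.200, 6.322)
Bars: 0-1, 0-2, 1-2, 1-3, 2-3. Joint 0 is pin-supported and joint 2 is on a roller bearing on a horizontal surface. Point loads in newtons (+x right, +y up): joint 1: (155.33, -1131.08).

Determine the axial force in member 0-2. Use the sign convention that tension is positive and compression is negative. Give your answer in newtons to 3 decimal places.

350.066

N=4 nodes, M=5 members, R=3 reactions → 2N=8, M+R=8
member 0 (0-1): L=7.2758, (cx,cy)=(0.4045,0.9145)
member 1 (0-2): L=6.3150, (cx,cy)=(1.0000,0.0000)
member 2 (1-2): L=7.4596, (cx,cy)=(0.4520,-0.8920)
member 3 (1-3): L=6.2658, (cx,cy)=(0.9986,-0.0530)
member 4 (2-3): L=6.9492, (cx,cy)=(0.4152,0.9097)
solve A·x = −loads:
  F[0-1] = -481.4334 N (compression)
  F[0-2] = +350.0663 N (tension)
  F[1-2] = -774.4264 N (compression)
  F[1-3] = -0.0000 N (compression)
  F[2-3] = +0.0000 N (tension)
  Rx@0 = -155.3300 N
  Ry@0 = +440.2907 N
  Ry@2 = +690.7893 N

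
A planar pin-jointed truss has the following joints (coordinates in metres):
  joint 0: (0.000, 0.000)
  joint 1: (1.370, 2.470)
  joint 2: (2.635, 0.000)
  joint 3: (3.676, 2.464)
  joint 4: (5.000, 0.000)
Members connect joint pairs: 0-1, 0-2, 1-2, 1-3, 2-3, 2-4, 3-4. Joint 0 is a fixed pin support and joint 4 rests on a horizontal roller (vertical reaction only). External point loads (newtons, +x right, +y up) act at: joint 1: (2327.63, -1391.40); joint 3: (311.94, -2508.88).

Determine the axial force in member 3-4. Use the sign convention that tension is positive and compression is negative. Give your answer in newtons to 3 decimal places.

N=5 nodes, M=7 members, R=3 reactions → 2N=10, M+R=10
member 0 (0-1): L=2.8245, (cx,cy)=(0.4850,0.8745)
member 1 (0-2): L=2.6350, (cx,cy)=(1.0000,0.0000)
member 2 (1-2): L=2.7751, (cx,cy)=(0.4558,-0.8901)
member 3 (1-3): L=2.3060, (cx,cy)=(1.0000,-0.0026)
member 4 (2-3): L=2.6749, (cx,cy)=(0.3892,0.9212)
member 5 (2-4): L=2.3650, (cx,cy)=(1.0000,0.0000)
member 6 (3-4): L=2.7972, (cx,cy)=(0.4733,-0.8809)
solve A·x = −loads:
  F[0-1] = -424.1719 N (compression)
  F[0-2] = +2845.3110 N (tension)
  F[1-2] = -1140.6257 N (compression)
  F[1-3] = -2013.4338 N (compression)
  F[2-3] = +1102.1138 N (tension)
  F[2-4] = +1896.4502 N (tension)
  F[3-4] = -4006.5949 N (compression)
  Rx@0 = -2639.5700 N
  Ry@0 = +370.9346 N
  Ry@4 = +3529.3454 N

-4006.595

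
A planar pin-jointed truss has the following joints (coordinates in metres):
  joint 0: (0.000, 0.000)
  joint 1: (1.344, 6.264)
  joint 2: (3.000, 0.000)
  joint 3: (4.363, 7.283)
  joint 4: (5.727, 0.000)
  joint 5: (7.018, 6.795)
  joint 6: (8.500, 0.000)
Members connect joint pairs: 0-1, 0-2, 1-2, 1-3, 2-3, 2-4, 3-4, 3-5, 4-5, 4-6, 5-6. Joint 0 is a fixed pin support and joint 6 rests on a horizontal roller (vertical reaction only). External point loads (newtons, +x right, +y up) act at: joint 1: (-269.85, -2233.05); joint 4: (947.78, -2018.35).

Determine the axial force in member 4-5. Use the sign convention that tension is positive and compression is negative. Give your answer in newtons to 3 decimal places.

1429.496

N=7 nodes, M=11 members, R=3 reactions → 2N=14, M+R=14
member 0 (0-1): L=6.4066, (cx,cy)=(0.2098,0.9777)
member 1 (0-2): L=3.0000, (cx,cy)=(1.0000,0.0000)
member 2 (1-2): L=6.4792, (cx,cy)=(0.2556,-0.9668)
member 3 (1-3): L=3.1863, (cx,cy)=(0.9475,0.3198)
member 4 (2-3): L=7.4094, (cx,cy)=(0.1840,0.9829)
member 5 (2-4): L=2.7270, (cx,cy)=(1.0000,0.0000)
member 6 (3-4): L=7.4096, (cx,cy)=(0.1841,-0.9829)
member 7 (3-5): L=2.6995, (cx,cy)=(0.9835,-0.1808)
member 8 (4-5): L=6.9166, (cx,cy)=(0.1867,0.9824)
member 9 (4-6): L=2.7730, (cx,cy)=(1.0000,0.0000)
member 10 (5-6): L=6.9547, (cx,cy)=(0.2131,-0.9770)
solve A·x = −loads:
  F[0-1] = -2799.5835 N (compression)
  F[0-2] = +1265.2404 N (tension)
  F[1-2] = +377.0783 N (tension)
  F[1-3] = -436.7744 N (compression)
  F[2-3] = -370.8833 N (compression)
  F[2-4] = +1429.8424 N (tension)
  F[3-4] = +624.6515 N (tension)
  F[3-5] = -607.0529 N (compression)
  F[4-5] = +1429.4958 N (tension)
  F[4-6] = +330.2306 N (tension)
  F[5-6] = -1549.7076 N (compression)
  Rx@0 = -677.9300 N
  Ry@0 = +2737.2860 N
  Ry@6 = +1514.1140 N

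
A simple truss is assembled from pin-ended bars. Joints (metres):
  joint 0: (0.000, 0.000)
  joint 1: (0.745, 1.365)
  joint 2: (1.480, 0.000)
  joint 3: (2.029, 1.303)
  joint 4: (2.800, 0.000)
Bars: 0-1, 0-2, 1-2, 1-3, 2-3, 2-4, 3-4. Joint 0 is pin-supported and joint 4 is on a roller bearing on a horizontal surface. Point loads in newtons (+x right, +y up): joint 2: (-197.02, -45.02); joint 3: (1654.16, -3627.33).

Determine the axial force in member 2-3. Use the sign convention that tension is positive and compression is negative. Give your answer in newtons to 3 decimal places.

N=5 nodes, M=7 members, R=3 reactions → 2N=10, M+R=10
member 0 (0-1): L=1.5551, (cx,cy)=(0.4791,0.8778)
member 1 (0-2): L=1.4800, (cx,cy)=(1.0000,0.0000)
member 2 (1-2): L=1.5503, (cx,cy)=(0.4741,-0.8805)
member 3 (1-3): L=1.2855, (cx,cy)=(0.9988,-0.0482)
member 4 (2-3): L=1.4139, (cx,cy)=(0.3883,0.9215)
member 5 (2-4): L=1.3200, (cx,cy)=(1.0000,0.0000)
member 6 (3-4): L=1.5140, (cx,cy)=(0.5092,-0.8606)
solve A·x = −loads:
  F[0-1] = -285.1077 N (compression)
  F[0-2] = +1593.7287 N (tension)
  F[1-2] = +299.5122 N (tension)
  F[1-3] = -278.9119 N (compression)
  F[2-3] = -237.3107 N (compression)
  F[2-4] = +2024.8899 N (tension)
  F[3-4] = -3976.2898 N (compression)
  Rx@0 = -1457.1400 N
  Ry@0 = +250.2598 N
  Ry@4 = +3422.0902 N

-237.311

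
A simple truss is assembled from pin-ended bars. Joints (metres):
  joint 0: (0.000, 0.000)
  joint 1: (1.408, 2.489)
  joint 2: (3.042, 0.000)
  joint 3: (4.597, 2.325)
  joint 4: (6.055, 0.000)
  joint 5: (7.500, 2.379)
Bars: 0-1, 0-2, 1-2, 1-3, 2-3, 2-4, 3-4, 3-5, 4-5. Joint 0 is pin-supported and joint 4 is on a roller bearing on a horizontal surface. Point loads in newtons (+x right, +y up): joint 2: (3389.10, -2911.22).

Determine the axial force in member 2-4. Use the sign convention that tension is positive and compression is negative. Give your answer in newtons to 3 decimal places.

N=6 nodes, M=9 members, R=3 reactions → 2N=12, M+R=12
member 0 (0-1): L=2.8596, (cx,cy)=(0.4924,0.8704)
member 1 (0-2): L=3.0420, (cx,cy)=(1.0000,0.0000)
member 2 (1-2): L=2.9774, (cx,cy)=(0.5488,-0.8360)
member 3 (1-3): L=3.1932, (cx,cy)=(0.9987,-0.0514)
member 4 (2-3): L=2.7971, (cx,cy)=(0.5559,0.8312)
member 5 (2-4): L=3.0130, (cx,cy)=(1.0000,0.0000)
member 6 (3-4): L=2.7443, (cx,cy)=(0.5313,-0.8472)
member 7 (3-5): L=2.9035, (cx,cy)=(0.9998,0.0186)
member 8 (4-5): L=2.7835, (cx,cy)=(0.5191,0.8547)
solve A·x = −loads:
  F[0-1] = -1664.3614 N (compression)
  F[0-2] = +4208.5789 N (tension)
  F[1-2] = +1845.6352 N (tension)
  F[1-3] = -1834.7772 N (compression)
  F[2-3] = +1646.1854 N (tension)
  F[2-4] = +917.1802 N (tension)
  F[3-4] = -1726.3731 N (compression)
  F[3-5] = +0.0000 N (tension)
  F[4-5] = -0.0000 N (compression)
  Rx@0 = -3389.1000 N
  Ry@0 = +1448.6385 N
  Ry@4 = +1462.5815 N

917.180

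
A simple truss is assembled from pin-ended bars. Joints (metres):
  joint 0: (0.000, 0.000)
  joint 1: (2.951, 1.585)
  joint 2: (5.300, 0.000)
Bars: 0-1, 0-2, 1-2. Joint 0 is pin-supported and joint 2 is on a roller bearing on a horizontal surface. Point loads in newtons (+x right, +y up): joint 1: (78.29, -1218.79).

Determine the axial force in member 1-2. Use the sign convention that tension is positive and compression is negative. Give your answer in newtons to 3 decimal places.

-1255.112

N=3 nodes, M=3 members, R=3 reactions → 2N=6, M+R=6
member 0 (0-1): L=3.3497, (cx,cy)=(0.8810,0.4732)
member 1 (0-2): L=5.3000, (cx,cy)=(1.0000,0.0000)
member 2 (1-2): L=2.8337, (cx,cy)=(0.8289,-0.5593)
solve A·x = −loads:
  F[0-1] = -1092.1225 N (compression)
  F[0-2] = +1040.4161 N (tension)
  F[1-2] = -1255.1122 N (compression)
  Rx@0 = -78.2900 N
  Ry@0 = +516.7638 N
  Ry@2 = +702.0262 N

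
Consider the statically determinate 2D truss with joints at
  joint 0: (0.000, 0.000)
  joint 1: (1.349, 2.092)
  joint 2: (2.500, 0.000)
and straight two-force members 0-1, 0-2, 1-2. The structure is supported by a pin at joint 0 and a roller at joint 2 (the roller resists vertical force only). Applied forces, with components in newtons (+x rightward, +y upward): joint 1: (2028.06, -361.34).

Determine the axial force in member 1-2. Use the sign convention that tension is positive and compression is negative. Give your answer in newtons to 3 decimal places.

N=3 nodes, M=3 members, R=3 reactions → 2N=6, M+R=6
member 0 (0-1): L=2.4892, (cx,cy)=(0.5419,0.8404)
member 1 (0-2): L=2.5000, (cx,cy)=(1.0000,0.0000)
member 2 (1-2): L=2.3877, (cx,cy)=(0.4820,-0.8761)
solve A·x = −loads:
  F[0-1] = +1821.3733 N (tension)
  F[0-2] = +1040.9946 N (tension)
  F[1-2] = -2159.5276 N (compression)
  Rx@0 = -2028.0600 N
  Ry@0 = -1530.7197 N
  Ry@2 = +1892.0597 N

-2159.528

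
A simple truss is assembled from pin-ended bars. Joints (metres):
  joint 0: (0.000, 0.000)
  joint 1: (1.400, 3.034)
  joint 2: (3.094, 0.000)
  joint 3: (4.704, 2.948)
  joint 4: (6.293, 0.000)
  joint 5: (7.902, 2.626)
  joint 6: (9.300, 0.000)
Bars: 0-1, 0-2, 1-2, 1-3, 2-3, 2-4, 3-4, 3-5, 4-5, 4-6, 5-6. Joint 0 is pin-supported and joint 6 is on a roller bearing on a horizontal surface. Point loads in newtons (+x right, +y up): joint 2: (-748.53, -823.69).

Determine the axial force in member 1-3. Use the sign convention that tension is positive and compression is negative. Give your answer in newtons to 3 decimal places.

N=7 nodes, M=11 members, R=3 reactions → 2N=14, M+R=14
member 0 (0-1): L=3.3414, (cx,cy)=(0.4190,0.9080)
member 1 (0-2): L=3.0940, (cx,cy)=(1.0000,0.0000)
member 2 (1-2): L=3.4749, (cx,cy)=(0.4875,-0.8731)
member 3 (1-3): L=3.3051, (cx,cy)=(0.9997,-0.0260)
member 4 (2-3): L=3.3590, (cx,cy)=(0.4793,0.8776)
member 5 (2-4): L=3.1990, (cx,cy)=(1.0000,0.0000)
member 6 (3-4): L=3.3490, (cx,cy)=(0.4745,-0.8803)
member 7 (3-5): L=3.2142, (cx,cy)=(0.9950,-0.1002)
member 8 (4-5): L=3.0797, (cx,cy)=(0.5224,0.8527)
member 9 (4-6): L=3.0070, (cx,cy)=(1.0000,0.0000)
member 10 (5-6): L=2.9749, (cx,cy)=(0.4699,-0.8827)
solve A·x = −loads:
  F[0-1] = -605.3540 N (compression)
  F[0-2] = -494.8974 N (compression)
  F[1-2] = +646.4872 N (tension)
  F[1-3] = -568.9870 N (compression)
  F[2-3] = +295.3662 N (tension)
  F[2-4] = +427.2221 N (tension)
  F[3-4] = -277.4978 N (compression)
  F[3-5] = -297.0511 N (compression)
  F[4-5] = +286.4796 N (tension)
  F[4-6] = +145.8860 N (tension)
  F[5-6] = -310.4452 N (compression)
  Rx@0 = +748.5300 N
  Ry@0 = +549.6581 N
  Ry@6 = +274.0319 N

-568.987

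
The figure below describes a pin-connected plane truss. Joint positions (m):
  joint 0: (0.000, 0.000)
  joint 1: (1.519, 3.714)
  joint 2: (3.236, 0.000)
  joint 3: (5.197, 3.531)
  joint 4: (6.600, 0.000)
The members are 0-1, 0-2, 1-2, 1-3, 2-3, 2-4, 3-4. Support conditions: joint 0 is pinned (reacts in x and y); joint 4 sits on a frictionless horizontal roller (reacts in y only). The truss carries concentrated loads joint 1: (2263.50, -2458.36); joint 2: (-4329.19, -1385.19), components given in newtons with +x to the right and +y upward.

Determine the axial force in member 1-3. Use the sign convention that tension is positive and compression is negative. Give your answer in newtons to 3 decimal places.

N=5 nodes, M=7 members, R=3 reactions → 2N=10, M+R=10
member 0 (0-1): L=4.0126, (cx,cy)=(0.3786,0.9256)
member 1 (0-2): L=3.2360, (cx,cy)=(1.0000,0.0000)
member 2 (1-2): L=4.0917, (cx,cy)=(0.4196,-0.9077)
member 3 (1-3): L=3.6825, (cx,cy)=(0.9988,-0.0497)
member 4 (2-3): L=4.0390, (cx,cy)=(0.4855,0.8742)
member 5 (2-4): L=3.3640, (cx,cy)=(1.0000,0.0000)
member 6 (3-4): L=3.7995, (cx,cy)=(0.3693,-0.9293)
solve A·x = −loads:
  F[0-1] = -1431.3841 N (compression)
  F[0-2] = -1523.8321 N (compression)
  F[1-2] = -1120.7740 N (compression)
  F[1-3] = -2337.9343 N (compression)
  F[2-3] = +2748.1529 N (tension)
  F[2-4] = +1000.7714 N (tension)
  F[3-4] = -2710.2305 N (compression)
  Rx@0 = +2065.6900 N
  Ry@0 = +1324.8587 N
  Ry@4 = +2518.6913 N

-2337.934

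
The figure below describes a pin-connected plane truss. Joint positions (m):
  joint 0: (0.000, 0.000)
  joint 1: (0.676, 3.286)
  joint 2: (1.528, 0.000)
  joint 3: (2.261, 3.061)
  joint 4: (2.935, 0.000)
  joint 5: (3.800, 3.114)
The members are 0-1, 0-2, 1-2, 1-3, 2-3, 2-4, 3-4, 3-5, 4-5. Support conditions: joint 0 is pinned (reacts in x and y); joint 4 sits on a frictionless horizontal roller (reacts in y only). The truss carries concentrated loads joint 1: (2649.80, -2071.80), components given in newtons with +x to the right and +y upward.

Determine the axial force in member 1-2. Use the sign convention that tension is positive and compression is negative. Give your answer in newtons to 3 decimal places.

N=6 nodes, M=9 members, R=3 reactions → 2N=12, M+R=12
member 0 (0-1): L=3.3548, (cx,cy)=(0.2015,0.9795)
member 1 (0-2): L=1.5280, (cx,cy)=(1.0000,0.0000)
member 2 (1-2): L=3.3947, (cx,cy)=(0.2510,-0.9680)
member 3 (1-3): L=1.6009, (cx,cy)=(0.9901,-0.1405)
member 4 (2-3): L=3.1475, (cx,cy)=(0.2329,0.9725)
member 5 (2-4): L=1.4070, (cx,cy)=(1.0000,0.0000)
member 6 (3-4): L=3.1343, (cx,cy)=(0.2150,-0.9766)
member 7 (3-5): L=1.5399, (cx,cy)=(0.9994,0.0344)
member 8 (4-5): L=3.2319, (cx,cy)=(0.2676,0.9635)
solve A·x = −loads:
  F[0-1] = +1400.8103 N (tension)
  F[0-2] = +2367.5346 N (tension)
  F[1-2] = -3333.2418 N (compression)
  F[1-3] = -1546.2973 N (compression)
  F[2-3] = +3317.7708 N (tension)
  F[2-4] = +758.3055 N (tension)
  F[3-4] = -3526.3746 N (compression)
  F[3-5] = -0.0000 N (tension)
  F[4-5] = +0.0000 N (tension)
  Rx@0 = -2649.8000 N
  Ry@0 = -1372.0772 N
  Ry@4 = +3443.8772 N

-3333.242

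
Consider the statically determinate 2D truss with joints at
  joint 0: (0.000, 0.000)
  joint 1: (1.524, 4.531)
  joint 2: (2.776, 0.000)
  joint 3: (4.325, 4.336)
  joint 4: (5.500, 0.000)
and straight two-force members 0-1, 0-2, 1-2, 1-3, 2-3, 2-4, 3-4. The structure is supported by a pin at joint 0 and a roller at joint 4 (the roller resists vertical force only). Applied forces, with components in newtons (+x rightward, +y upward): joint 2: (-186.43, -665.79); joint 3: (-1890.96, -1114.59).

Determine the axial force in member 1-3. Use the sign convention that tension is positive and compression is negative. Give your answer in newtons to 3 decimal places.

N=5 nodes, M=7 members, R=3 reactions → 2N=10, M+R=10
member 0 (0-1): L=4.7804, (cx,cy)=(0.3188,0.9478)
member 1 (0-2): L=2.7760, (cx,cy)=(1.0000,0.0000)
member 2 (1-2): L=4.7008, (cx,cy)=(0.2663,-0.9639)
member 3 (1-3): L=2.8078, (cx,cy)=(0.9976,-0.0694)
member 4 (2-3): L=4.6044, (cx,cy)=(0.3364,0.9417)
member 5 (2-4): L=2.7240, (cx,cy)=(1.0000,0.0000)
member 6 (3-4): L=4.4924, (cx,cy)=(0.2616,-0.9652)
solve A·x = −loads:
  F[0-1] = -2171.9567 N (compression)
  F[0-2] = -1384.9711 N (compression)
  F[1-2] = +2228.6568 N (tension)
  F[1-3] = -1289.1075 N (compression)
  F[2-3] = -1574.1186 N (compression)
  F[2-4] = -75.4018 N (compression)
  F[3-4] = +288.2842 N (tension)
  Rx@0 = +2077.3900 N
  Ry@0 = +2058.6287 N
  Ry@4 = -278.2487 N

-1289.107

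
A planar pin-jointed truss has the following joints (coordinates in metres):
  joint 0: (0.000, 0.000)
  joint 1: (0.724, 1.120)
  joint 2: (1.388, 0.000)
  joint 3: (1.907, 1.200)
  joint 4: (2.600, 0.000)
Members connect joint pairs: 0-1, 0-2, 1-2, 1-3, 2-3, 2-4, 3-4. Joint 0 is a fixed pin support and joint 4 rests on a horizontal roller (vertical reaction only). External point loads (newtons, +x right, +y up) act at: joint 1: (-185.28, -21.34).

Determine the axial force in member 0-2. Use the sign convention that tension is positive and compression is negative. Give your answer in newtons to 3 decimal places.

N=5 nodes, M=7 members, R=3 reactions → 2N=10, M+R=10
member 0 (0-1): L=1.3336, (cx,cy)=(0.5429,0.8398)
member 1 (0-2): L=1.3880, (cx,cy)=(1.0000,0.0000)
member 2 (1-2): L=1.3020, (cx,cy)=(0.5100,-0.8602)
member 3 (1-3): L=1.1857, (cx,cy)=(0.9977,0.0675)
member 4 (2-3): L=1.3074, (cx,cy)=(0.3970,0.9178)
member 5 (2-4): L=1.2120, (cx,cy)=(1.0000,0.0000)
member 6 (3-4): L=1.3857, (cx,cy)=(0.5001,-0.8660)
solve A·x = −loads:
  F[0-1] = -113.3713 N (compression)
  F[0-2] = -123.7332 N (compression)
  F[1-2] = +91.9190 N (tension)
  F[1-3] = +77.0327 N (tension)
  F[2-3] = -86.1462 N (compression)
  F[2-4] = -42.6602 N (compression)
  F[3-4] = +85.3039 N (tension)
  Rx@0 = +185.2800 N
  Ry@0 = +95.2106 N
  Ry@4 = -73.8706 N

-123.733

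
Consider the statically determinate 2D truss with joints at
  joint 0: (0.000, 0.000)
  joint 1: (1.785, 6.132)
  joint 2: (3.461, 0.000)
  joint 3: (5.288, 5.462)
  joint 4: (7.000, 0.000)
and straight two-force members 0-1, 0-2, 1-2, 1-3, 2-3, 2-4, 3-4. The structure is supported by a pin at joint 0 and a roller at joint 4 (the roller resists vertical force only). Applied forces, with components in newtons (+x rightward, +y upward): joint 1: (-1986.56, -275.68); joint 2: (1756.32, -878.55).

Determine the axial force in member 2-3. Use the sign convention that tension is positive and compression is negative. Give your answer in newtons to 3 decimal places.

N=5 nodes, M=7 members, R=3 reactions → 2N=10, M+R=10
member 0 (0-1): L=6.3865, (cx,cy)=(0.2795,0.9601)
member 1 (0-2): L=3.4610, (cx,cy)=(1.0000,0.0000)
member 2 (1-2): L=6.3569, (cx,cy)=(0.2636,-0.9646)
member 3 (1-3): L=3.5665, (cx,cy)=(0.9822,-0.1879)
member 4 (2-3): L=5.7595, (cx,cy)=(0.3172,0.9484)
member 5 (2-4): L=3.5390, (cx,cy)=(1.0000,0.0000)
member 6 (3-4): L=5.7240, (cx,cy)=(0.2991,-0.9542)
solve A·x = −loads:
  F[0-1] = -2488.9704 N (compression)
  F[0-2] = +465.4145 N (tension)
  F[1-2] = +2042.4530 N (tension)
  F[1-3] = +766.0520 N (tension)
  F[2-3] = -1151.0883 N (compression)
  F[2-4] = -387.2680 N (compression)
  F[3-4] = +1294.8186 N (tension)
  Rx@0 = +230.2400 N
  Ry@0 = +2389.7779 N
  Ry@4 = -1235.5479 N

-1151.088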